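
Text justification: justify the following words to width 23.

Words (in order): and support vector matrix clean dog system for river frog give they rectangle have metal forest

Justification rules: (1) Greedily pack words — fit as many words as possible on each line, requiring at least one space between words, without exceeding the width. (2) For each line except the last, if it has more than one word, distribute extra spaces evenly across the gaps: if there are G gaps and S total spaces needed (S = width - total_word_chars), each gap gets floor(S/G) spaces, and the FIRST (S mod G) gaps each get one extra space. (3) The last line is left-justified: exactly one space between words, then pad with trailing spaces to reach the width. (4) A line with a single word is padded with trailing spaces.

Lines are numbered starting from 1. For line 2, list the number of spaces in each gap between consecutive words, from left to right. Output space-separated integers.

Answer: 1 1 1

Derivation:
Line 1: ['and', 'support', 'vector'] (min_width=18, slack=5)
Line 2: ['matrix', 'clean', 'dog', 'system'] (min_width=23, slack=0)
Line 3: ['for', 'river', 'frog', 'give'] (min_width=19, slack=4)
Line 4: ['they', 'rectangle', 'have'] (min_width=19, slack=4)
Line 5: ['metal', 'forest'] (min_width=12, slack=11)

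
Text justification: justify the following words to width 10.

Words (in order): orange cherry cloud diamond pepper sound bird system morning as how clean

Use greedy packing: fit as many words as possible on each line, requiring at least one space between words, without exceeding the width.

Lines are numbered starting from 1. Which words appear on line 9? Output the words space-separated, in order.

Line 1: ['orange'] (min_width=6, slack=4)
Line 2: ['cherry'] (min_width=6, slack=4)
Line 3: ['cloud'] (min_width=5, slack=5)
Line 4: ['diamond'] (min_width=7, slack=3)
Line 5: ['pepper'] (min_width=6, slack=4)
Line 6: ['sound', 'bird'] (min_width=10, slack=0)
Line 7: ['system'] (min_width=6, slack=4)
Line 8: ['morning', 'as'] (min_width=10, slack=0)
Line 9: ['how', 'clean'] (min_width=9, slack=1)

Answer: how clean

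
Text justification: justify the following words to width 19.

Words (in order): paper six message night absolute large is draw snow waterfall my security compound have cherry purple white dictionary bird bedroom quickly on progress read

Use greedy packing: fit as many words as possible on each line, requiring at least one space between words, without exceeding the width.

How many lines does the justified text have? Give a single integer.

Line 1: ['paper', 'six', 'message'] (min_width=17, slack=2)
Line 2: ['night', 'absolute'] (min_width=14, slack=5)
Line 3: ['large', 'is', 'draw', 'snow'] (min_width=18, slack=1)
Line 4: ['waterfall', 'my'] (min_width=12, slack=7)
Line 5: ['security', 'compound'] (min_width=17, slack=2)
Line 6: ['have', 'cherry', 'purple'] (min_width=18, slack=1)
Line 7: ['white', 'dictionary'] (min_width=16, slack=3)
Line 8: ['bird', 'bedroom'] (min_width=12, slack=7)
Line 9: ['quickly', 'on', 'progress'] (min_width=19, slack=0)
Line 10: ['read'] (min_width=4, slack=15)
Total lines: 10

Answer: 10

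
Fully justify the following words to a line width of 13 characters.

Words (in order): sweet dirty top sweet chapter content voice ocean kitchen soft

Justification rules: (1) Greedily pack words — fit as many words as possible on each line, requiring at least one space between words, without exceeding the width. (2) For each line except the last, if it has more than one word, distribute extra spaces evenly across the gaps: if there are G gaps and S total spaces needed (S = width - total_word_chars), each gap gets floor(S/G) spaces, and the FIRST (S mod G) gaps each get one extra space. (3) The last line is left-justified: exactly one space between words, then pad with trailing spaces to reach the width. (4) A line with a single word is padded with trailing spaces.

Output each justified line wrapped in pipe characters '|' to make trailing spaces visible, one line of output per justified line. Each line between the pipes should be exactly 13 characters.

Answer: |sweet   dirty|
|top     sweet|
|chapter      |
|content voice|
|ocean kitchen|
|soft         |

Derivation:
Line 1: ['sweet', 'dirty'] (min_width=11, slack=2)
Line 2: ['top', 'sweet'] (min_width=9, slack=4)
Line 3: ['chapter'] (min_width=7, slack=6)
Line 4: ['content', 'voice'] (min_width=13, slack=0)
Line 5: ['ocean', 'kitchen'] (min_width=13, slack=0)
Line 6: ['soft'] (min_width=4, slack=9)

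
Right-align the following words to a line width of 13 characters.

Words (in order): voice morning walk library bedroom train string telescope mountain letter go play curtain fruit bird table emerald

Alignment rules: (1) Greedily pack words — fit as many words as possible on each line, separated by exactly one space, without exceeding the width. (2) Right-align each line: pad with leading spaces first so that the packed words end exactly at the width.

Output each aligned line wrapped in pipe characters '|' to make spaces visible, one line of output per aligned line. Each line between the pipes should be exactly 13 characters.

Line 1: ['voice', 'morning'] (min_width=13, slack=0)
Line 2: ['walk', 'library'] (min_width=12, slack=1)
Line 3: ['bedroom', 'train'] (min_width=13, slack=0)
Line 4: ['string'] (min_width=6, slack=7)
Line 5: ['telescope'] (min_width=9, slack=4)
Line 6: ['mountain'] (min_width=8, slack=5)
Line 7: ['letter', 'go'] (min_width=9, slack=4)
Line 8: ['play', 'curtain'] (min_width=12, slack=1)
Line 9: ['fruit', 'bird'] (min_width=10, slack=3)
Line 10: ['table', 'emerald'] (min_width=13, slack=0)

Answer: |voice morning|
| walk library|
|bedroom train|
|       string|
|    telescope|
|     mountain|
|    letter go|
| play curtain|
|   fruit bird|
|table emerald|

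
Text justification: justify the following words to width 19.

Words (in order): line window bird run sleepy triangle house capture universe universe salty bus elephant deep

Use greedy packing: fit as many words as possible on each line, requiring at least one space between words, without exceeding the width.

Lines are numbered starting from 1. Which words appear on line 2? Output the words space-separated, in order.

Answer: run sleepy triangle

Derivation:
Line 1: ['line', 'window', 'bird'] (min_width=16, slack=3)
Line 2: ['run', 'sleepy', 'triangle'] (min_width=19, slack=0)
Line 3: ['house', 'capture'] (min_width=13, slack=6)
Line 4: ['universe', 'universe'] (min_width=17, slack=2)
Line 5: ['salty', 'bus', 'elephant'] (min_width=18, slack=1)
Line 6: ['deep'] (min_width=4, slack=15)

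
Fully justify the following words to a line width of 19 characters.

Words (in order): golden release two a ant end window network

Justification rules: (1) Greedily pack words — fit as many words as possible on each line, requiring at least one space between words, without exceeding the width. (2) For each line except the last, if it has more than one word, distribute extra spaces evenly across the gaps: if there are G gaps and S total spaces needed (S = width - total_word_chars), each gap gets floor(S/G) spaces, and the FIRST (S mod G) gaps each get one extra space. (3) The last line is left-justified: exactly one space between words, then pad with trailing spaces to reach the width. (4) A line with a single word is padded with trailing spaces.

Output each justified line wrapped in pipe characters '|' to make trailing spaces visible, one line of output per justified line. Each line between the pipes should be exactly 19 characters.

Answer: |golden  release two|
|a  ant  end  window|
|network            |

Derivation:
Line 1: ['golden', 'release', 'two'] (min_width=18, slack=1)
Line 2: ['a', 'ant', 'end', 'window'] (min_width=16, slack=3)
Line 3: ['network'] (min_width=7, slack=12)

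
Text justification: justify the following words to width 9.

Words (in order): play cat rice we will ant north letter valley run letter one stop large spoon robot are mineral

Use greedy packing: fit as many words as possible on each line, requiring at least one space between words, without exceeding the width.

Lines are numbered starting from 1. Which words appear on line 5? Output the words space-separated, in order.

Answer: letter

Derivation:
Line 1: ['play', 'cat'] (min_width=8, slack=1)
Line 2: ['rice', 'we'] (min_width=7, slack=2)
Line 3: ['will', 'ant'] (min_width=8, slack=1)
Line 4: ['north'] (min_width=5, slack=4)
Line 5: ['letter'] (min_width=6, slack=3)
Line 6: ['valley'] (min_width=6, slack=3)
Line 7: ['run'] (min_width=3, slack=6)
Line 8: ['letter'] (min_width=6, slack=3)
Line 9: ['one', 'stop'] (min_width=8, slack=1)
Line 10: ['large'] (min_width=5, slack=4)
Line 11: ['spoon'] (min_width=5, slack=4)
Line 12: ['robot', 'are'] (min_width=9, slack=0)
Line 13: ['mineral'] (min_width=7, slack=2)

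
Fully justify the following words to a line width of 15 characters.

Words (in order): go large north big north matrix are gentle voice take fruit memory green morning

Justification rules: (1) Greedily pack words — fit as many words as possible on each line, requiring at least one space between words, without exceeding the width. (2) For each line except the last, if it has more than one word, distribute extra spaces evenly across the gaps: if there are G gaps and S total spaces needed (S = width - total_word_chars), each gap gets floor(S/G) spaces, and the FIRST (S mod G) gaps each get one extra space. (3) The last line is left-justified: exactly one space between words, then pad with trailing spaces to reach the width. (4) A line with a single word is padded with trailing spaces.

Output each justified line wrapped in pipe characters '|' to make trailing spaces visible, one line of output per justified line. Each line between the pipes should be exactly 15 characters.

Answer: |go  large north|
|big       north|
|matrix      are|
|gentle    voice|
|take      fruit|
|memory    green|
|morning        |

Derivation:
Line 1: ['go', 'large', 'north'] (min_width=14, slack=1)
Line 2: ['big', 'north'] (min_width=9, slack=6)
Line 3: ['matrix', 'are'] (min_width=10, slack=5)
Line 4: ['gentle', 'voice'] (min_width=12, slack=3)
Line 5: ['take', 'fruit'] (min_width=10, slack=5)
Line 6: ['memory', 'green'] (min_width=12, slack=3)
Line 7: ['morning'] (min_width=7, slack=8)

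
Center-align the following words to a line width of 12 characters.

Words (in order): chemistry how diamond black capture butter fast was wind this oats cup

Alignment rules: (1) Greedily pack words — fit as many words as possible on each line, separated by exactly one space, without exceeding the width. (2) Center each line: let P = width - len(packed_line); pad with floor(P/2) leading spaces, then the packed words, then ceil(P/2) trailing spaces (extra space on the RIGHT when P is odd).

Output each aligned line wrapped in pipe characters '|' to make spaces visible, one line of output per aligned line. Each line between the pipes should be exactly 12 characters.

Answer: | chemistry  |
|how diamond |
|   black    |
|  capture   |
|butter fast |
|  was wind  |
| this oats  |
|    cup     |

Derivation:
Line 1: ['chemistry'] (min_width=9, slack=3)
Line 2: ['how', 'diamond'] (min_width=11, slack=1)
Line 3: ['black'] (min_width=5, slack=7)
Line 4: ['capture'] (min_width=7, slack=5)
Line 5: ['butter', 'fast'] (min_width=11, slack=1)
Line 6: ['was', 'wind'] (min_width=8, slack=4)
Line 7: ['this', 'oats'] (min_width=9, slack=3)
Line 8: ['cup'] (min_width=3, slack=9)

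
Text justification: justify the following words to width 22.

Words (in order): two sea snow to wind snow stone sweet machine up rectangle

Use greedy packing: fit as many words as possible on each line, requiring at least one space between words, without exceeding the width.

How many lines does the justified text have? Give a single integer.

Answer: 3

Derivation:
Line 1: ['two', 'sea', 'snow', 'to', 'wind'] (min_width=20, slack=2)
Line 2: ['snow', 'stone', 'sweet'] (min_width=16, slack=6)
Line 3: ['machine', 'up', 'rectangle'] (min_width=20, slack=2)
Total lines: 3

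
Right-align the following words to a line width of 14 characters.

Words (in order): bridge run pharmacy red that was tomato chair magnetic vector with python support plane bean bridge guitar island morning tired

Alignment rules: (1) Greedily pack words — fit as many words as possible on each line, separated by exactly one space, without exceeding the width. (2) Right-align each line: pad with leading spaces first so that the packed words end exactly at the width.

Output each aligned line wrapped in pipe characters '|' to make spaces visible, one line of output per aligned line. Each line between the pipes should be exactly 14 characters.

Answer: |    bridge run|
|  pharmacy red|
|      that was|
|  tomato chair|
|      magnetic|
|   vector with|
|python support|
|    plane bean|
| bridge guitar|
|island morning|
|         tired|

Derivation:
Line 1: ['bridge', 'run'] (min_width=10, slack=4)
Line 2: ['pharmacy', 'red'] (min_width=12, slack=2)
Line 3: ['that', 'was'] (min_width=8, slack=6)
Line 4: ['tomato', 'chair'] (min_width=12, slack=2)
Line 5: ['magnetic'] (min_width=8, slack=6)
Line 6: ['vector', 'with'] (min_width=11, slack=3)
Line 7: ['python', 'support'] (min_width=14, slack=0)
Line 8: ['plane', 'bean'] (min_width=10, slack=4)
Line 9: ['bridge', 'guitar'] (min_width=13, slack=1)
Line 10: ['island', 'morning'] (min_width=14, slack=0)
Line 11: ['tired'] (min_width=5, slack=9)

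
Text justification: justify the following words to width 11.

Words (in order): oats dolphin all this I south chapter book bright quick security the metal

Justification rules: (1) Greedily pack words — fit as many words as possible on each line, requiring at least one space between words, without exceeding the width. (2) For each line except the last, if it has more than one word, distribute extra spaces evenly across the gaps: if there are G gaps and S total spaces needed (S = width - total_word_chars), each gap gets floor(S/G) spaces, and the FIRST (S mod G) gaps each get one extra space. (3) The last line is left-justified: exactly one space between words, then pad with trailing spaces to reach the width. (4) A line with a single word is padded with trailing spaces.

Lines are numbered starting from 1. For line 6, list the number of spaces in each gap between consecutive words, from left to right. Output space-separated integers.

Line 1: ['oats'] (min_width=4, slack=7)
Line 2: ['dolphin', 'all'] (min_width=11, slack=0)
Line 3: ['this', 'I'] (min_width=6, slack=5)
Line 4: ['south'] (min_width=5, slack=6)
Line 5: ['chapter'] (min_width=7, slack=4)
Line 6: ['book', 'bright'] (min_width=11, slack=0)
Line 7: ['quick'] (min_width=5, slack=6)
Line 8: ['security'] (min_width=8, slack=3)
Line 9: ['the', 'metal'] (min_width=9, slack=2)

Answer: 1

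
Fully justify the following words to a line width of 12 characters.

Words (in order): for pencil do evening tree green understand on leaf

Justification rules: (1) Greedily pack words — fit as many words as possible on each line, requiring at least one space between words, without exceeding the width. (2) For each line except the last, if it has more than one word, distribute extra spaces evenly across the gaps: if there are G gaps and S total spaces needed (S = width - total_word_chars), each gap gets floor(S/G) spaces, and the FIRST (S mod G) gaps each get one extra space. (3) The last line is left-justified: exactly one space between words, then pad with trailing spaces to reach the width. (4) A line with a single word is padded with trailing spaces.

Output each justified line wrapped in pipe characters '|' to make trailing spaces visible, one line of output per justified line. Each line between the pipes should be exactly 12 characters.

Answer: |for   pencil|
|do   evening|
|tree   green|
|understand  |
|on leaf     |

Derivation:
Line 1: ['for', 'pencil'] (min_width=10, slack=2)
Line 2: ['do', 'evening'] (min_width=10, slack=2)
Line 3: ['tree', 'green'] (min_width=10, slack=2)
Line 4: ['understand'] (min_width=10, slack=2)
Line 5: ['on', 'leaf'] (min_width=7, slack=5)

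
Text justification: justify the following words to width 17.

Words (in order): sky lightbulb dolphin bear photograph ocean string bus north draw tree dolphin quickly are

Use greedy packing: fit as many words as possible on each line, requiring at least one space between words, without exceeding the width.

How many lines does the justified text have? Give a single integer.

Answer: 6

Derivation:
Line 1: ['sky', 'lightbulb'] (min_width=13, slack=4)
Line 2: ['dolphin', 'bear'] (min_width=12, slack=5)
Line 3: ['photograph', 'ocean'] (min_width=16, slack=1)
Line 4: ['string', 'bus', 'north'] (min_width=16, slack=1)
Line 5: ['draw', 'tree', 'dolphin'] (min_width=17, slack=0)
Line 6: ['quickly', 'are'] (min_width=11, slack=6)
Total lines: 6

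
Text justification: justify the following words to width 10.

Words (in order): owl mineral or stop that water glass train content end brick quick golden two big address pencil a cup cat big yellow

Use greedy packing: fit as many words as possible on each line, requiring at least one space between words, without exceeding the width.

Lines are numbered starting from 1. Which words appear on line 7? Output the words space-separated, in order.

Answer: content

Derivation:
Line 1: ['owl'] (min_width=3, slack=7)
Line 2: ['mineral', 'or'] (min_width=10, slack=0)
Line 3: ['stop', 'that'] (min_width=9, slack=1)
Line 4: ['water'] (min_width=5, slack=5)
Line 5: ['glass'] (min_width=5, slack=5)
Line 6: ['train'] (min_width=5, slack=5)
Line 7: ['content'] (min_width=7, slack=3)
Line 8: ['end', 'brick'] (min_width=9, slack=1)
Line 9: ['quick'] (min_width=5, slack=5)
Line 10: ['golden', 'two'] (min_width=10, slack=0)
Line 11: ['big'] (min_width=3, slack=7)
Line 12: ['address'] (min_width=7, slack=3)
Line 13: ['pencil', 'a'] (min_width=8, slack=2)
Line 14: ['cup', 'cat'] (min_width=7, slack=3)
Line 15: ['big', 'yellow'] (min_width=10, slack=0)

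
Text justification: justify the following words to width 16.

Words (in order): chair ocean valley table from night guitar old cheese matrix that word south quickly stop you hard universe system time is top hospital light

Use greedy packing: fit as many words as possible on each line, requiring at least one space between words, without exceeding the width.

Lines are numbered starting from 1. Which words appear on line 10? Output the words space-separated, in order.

Line 1: ['chair', 'ocean'] (min_width=11, slack=5)
Line 2: ['valley', 'table'] (min_width=12, slack=4)
Line 3: ['from', 'night'] (min_width=10, slack=6)
Line 4: ['guitar', 'old'] (min_width=10, slack=6)
Line 5: ['cheese', 'matrix'] (min_width=13, slack=3)
Line 6: ['that', 'word', 'south'] (min_width=15, slack=1)
Line 7: ['quickly', 'stop', 'you'] (min_width=16, slack=0)
Line 8: ['hard', 'universe'] (min_width=13, slack=3)
Line 9: ['system', 'time', 'is'] (min_width=14, slack=2)
Line 10: ['top', 'hospital'] (min_width=12, slack=4)
Line 11: ['light'] (min_width=5, slack=11)

Answer: top hospital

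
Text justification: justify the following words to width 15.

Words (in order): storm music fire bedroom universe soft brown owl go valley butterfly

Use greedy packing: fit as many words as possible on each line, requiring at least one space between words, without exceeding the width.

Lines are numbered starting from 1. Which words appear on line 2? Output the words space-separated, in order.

Answer: fire bedroom

Derivation:
Line 1: ['storm', 'music'] (min_width=11, slack=4)
Line 2: ['fire', 'bedroom'] (min_width=12, slack=3)
Line 3: ['universe', 'soft'] (min_width=13, slack=2)
Line 4: ['brown', 'owl', 'go'] (min_width=12, slack=3)
Line 5: ['valley'] (min_width=6, slack=9)
Line 6: ['butterfly'] (min_width=9, slack=6)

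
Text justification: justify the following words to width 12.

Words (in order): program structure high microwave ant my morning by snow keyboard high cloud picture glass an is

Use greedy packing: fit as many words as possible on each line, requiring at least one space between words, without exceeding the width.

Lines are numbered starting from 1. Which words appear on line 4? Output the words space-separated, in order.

Line 1: ['program'] (min_width=7, slack=5)
Line 2: ['structure'] (min_width=9, slack=3)
Line 3: ['high'] (min_width=4, slack=8)
Line 4: ['microwave'] (min_width=9, slack=3)
Line 5: ['ant', 'my'] (min_width=6, slack=6)
Line 6: ['morning', 'by'] (min_width=10, slack=2)
Line 7: ['snow'] (min_width=4, slack=8)
Line 8: ['keyboard'] (min_width=8, slack=4)
Line 9: ['high', 'cloud'] (min_width=10, slack=2)
Line 10: ['picture'] (min_width=7, slack=5)
Line 11: ['glass', 'an', 'is'] (min_width=11, slack=1)

Answer: microwave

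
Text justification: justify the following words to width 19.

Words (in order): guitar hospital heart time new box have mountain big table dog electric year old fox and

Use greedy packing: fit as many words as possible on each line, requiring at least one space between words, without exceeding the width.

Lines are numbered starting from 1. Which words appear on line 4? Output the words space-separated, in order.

Line 1: ['guitar', 'hospital'] (min_width=15, slack=4)
Line 2: ['heart', 'time', 'new', 'box'] (min_width=18, slack=1)
Line 3: ['have', 'mountain', 'big'] (min_width=17, slack=2)
Line 4: ['table', 'dog', 'electric'] (min_width=18, slack=1)
Line 5: ['year', 'old', 'fox', 'and'] (min_width=16, slack=3)

Answer: table dog electric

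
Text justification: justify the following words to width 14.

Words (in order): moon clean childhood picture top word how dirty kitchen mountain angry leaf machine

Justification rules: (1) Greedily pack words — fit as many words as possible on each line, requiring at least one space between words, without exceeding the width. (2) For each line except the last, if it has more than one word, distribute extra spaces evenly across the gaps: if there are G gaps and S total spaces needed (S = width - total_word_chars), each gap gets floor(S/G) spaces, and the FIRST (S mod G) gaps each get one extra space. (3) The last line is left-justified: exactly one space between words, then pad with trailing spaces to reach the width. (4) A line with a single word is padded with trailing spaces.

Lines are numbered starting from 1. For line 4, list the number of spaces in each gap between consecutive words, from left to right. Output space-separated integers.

Line 1: ['moon', 'clean'] (min_width=10, slack=4)
Line 2: ['childhood'] (min_width=9, slack=5)
Line 3: ['picture', 'top'] (min_width=11, slack=3)
Line 4: ['word', 'how', 'dirty'] (min_width=14, slack=0)
Line 5: ['kitchen'] (min_width=7, slack=7)
Line 6: ['mountain', 'angry'] (min_width=14, slack=0)
Line 7: ['leaf', 'machine'] (min_width=12, slack=2)

Answer: 1 1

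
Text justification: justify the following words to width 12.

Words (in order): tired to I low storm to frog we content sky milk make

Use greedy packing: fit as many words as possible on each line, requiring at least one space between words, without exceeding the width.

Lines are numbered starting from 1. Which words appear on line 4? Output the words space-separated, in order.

Answer: content sky

Derivation:
Line 1: ['tired', 'to', 'I'] (min_width=10, slack=2)
Line 2: ['low', 'storm', 'to'] (min_width=12, slack=0)
Line 3: ['frog', 'we'] (min_width=7, slack=5)
Line 4: ['content', 'sky'] (min_width=11, slack=1)
Line 5: ['milk', 'make'] (min_width=9, slack=3)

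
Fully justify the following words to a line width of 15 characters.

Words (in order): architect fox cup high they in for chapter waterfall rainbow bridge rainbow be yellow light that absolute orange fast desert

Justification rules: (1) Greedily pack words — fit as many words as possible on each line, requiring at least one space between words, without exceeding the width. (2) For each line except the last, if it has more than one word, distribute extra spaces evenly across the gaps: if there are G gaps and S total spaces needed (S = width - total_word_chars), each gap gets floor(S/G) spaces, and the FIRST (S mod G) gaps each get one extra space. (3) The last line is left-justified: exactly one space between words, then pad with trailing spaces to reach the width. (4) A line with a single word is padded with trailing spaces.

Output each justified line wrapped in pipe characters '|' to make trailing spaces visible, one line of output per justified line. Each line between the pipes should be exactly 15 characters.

Answer: |architect   fox|
|cup  high  they|
|in  for chapter|
|waterfall      |
|rainbow  bridge|
|rainbow      be|
|yellow    light|
|that   absolute|
|orange     fast|
|desert         |

Derivation:
Line 1: ['architect', 'fox'] (min_width=13, slack=2)
Line 2: ['cup', 'high', 'they'] (min_width=13, slack=2)
Line 3: ['in', 'for', 'chapter'] (min_width=14, slack=1)
Line 4: ['waterfall'] (min_width=9, slack=6)
Line 5: ['rainbow', 'bridge'] (min_width=14, slack=1)
Line 6: ['rainbow', 'be'] (min_width=10, slack=5)
Line 7: ['yellow', 'light'] (min_width=12, slack=3)
Line 8: ['that', 'absolute'] (min_width=13, slack=2)
Line 9: ['orange', 'fast'] (min_width=11, slack=4)
Line 10: ['desert'] (min_width=6, slack=9)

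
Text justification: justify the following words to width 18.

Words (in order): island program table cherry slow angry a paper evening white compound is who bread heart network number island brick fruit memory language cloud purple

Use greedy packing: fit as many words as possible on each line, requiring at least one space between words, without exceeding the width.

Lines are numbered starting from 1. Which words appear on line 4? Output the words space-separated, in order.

Answer: evening white

Derivation:
Line 1: ['island', 'program'] (min_width=14, slack=4)
Line 2: ['table', 'cherry', 'slow'] (min_width=17, slack=1)
Line 3: ['angry', 'a', 'paper'] (min_width=13, slack=5)
Line 4: ['evening', 'white'] (min_width=13, slack=5)
Line 5: ['compound', 'is', 'who'] (min_width=15, slack=3)
Line 6: ['bread', 'heart'] (min_width=11, slack=7)
Line 7: ['network', 'number'] (min_width=14, slack=4)
Line 8: ['island', 'brick', 'fruit'] (min_width=18, slack=0)
Line 9: ['memory', 'language'] (min_width=15, slack=3)
Line 10: ['cloud', 'purple'] (min_width=12, slack=6)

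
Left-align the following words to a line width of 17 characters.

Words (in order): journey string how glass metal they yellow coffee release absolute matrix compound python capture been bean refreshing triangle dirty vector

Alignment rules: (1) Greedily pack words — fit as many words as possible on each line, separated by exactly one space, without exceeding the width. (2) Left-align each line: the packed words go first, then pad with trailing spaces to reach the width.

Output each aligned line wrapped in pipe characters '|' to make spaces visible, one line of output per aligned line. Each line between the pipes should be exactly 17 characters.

Line 1: ['journey', 'string'] (min_width=14, slack=3)
Line 2: ['how', 'glass', 'metal'] (min_width=15, slack=2)
Line 3: ['they', 'yellow'] (min_width=11, slack=6)
Line 4: ['coffee', 'release'] (min_width=14, slack=3)
Line 5: ['absolute', 'matrix'] (min_width=15, slack=2)
Line 6: ['compound', 'python'] (min_width=15, slack=2)
Line 7: ['capture', 'been', 'bean'] (min_width=17, slack=0)
Line 8: ['refreshing'] (min_width=10, slack=7)
Line 9: ['triangle', 'dirty'] (min_width=14, slack=3)
Line 10: ['vector'] (min_width=6, slack=11)

Answer: |journey string   |
|how glass metal  |
|they yellow      |
|coffee release   |
|absolute matrix  |
|compound python  |
|capture been bean|
|refreshing       |
|triangle dirty   |
|vector           |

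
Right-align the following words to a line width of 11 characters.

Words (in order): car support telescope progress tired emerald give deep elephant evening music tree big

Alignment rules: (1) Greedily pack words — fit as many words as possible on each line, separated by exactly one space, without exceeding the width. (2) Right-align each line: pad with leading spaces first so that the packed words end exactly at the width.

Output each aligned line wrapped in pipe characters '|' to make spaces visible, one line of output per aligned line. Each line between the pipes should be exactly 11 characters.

Line 1: ['car', 'support'] (min_width=11, slack=0)
Line 2: ['telescope'] (min_width=9, slack=2)
Line 3: ['progress'] (min_width=8, slack=3)
Line 4: ['tired'] (min_width=5, slack=6)
Line 5: ['emerald'] (min_width=7, slack=4)
Line 6: ['give', 'deep'] (min_width=9, slack=2)
Line 7: ['elephant'] (min_width=8, slack=3)
Line 8: ['evening'] (min_width=7, slack=4)
Line 9: ['music', 'tree'] (min_width=10, slack=1)
Line 10: ['big'] (min_width=3, slack=8)

Answer: |car support|
|  telescope|
|   progress|
|      tired|
|    emerald|
|  give deep|
|   elephant|
|    evening|
| music tree|
|        big|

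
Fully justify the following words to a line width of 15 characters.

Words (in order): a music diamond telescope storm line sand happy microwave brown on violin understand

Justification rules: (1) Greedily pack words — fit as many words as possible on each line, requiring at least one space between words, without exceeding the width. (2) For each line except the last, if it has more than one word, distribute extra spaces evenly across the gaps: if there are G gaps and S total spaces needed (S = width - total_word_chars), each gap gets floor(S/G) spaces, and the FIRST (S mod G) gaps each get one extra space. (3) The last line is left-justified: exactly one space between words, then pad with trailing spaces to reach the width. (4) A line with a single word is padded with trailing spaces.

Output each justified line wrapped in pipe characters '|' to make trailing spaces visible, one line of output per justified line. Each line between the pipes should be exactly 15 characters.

Line 1: ['a', 'music', 'diamond'] (min_width=15, slack=0)
Line 2: ['telescope', 'storm'] (min_width=15, slack=0)
Line 3: ['line', 'sand', 'happy'] (min_width=15, slack=0)
Line 4: ['microwave', 'brown'] (min_width=15, slack=0)
Line 5: ['on', 'violin'] (min_width=9, slack=6)
Line 6: ['understand'] (min_width=10, slack=5)

Answer: |a music diamond|
|telescope storm|
|line sand happy|
|microwave brown|
|on       violin|
|understand     |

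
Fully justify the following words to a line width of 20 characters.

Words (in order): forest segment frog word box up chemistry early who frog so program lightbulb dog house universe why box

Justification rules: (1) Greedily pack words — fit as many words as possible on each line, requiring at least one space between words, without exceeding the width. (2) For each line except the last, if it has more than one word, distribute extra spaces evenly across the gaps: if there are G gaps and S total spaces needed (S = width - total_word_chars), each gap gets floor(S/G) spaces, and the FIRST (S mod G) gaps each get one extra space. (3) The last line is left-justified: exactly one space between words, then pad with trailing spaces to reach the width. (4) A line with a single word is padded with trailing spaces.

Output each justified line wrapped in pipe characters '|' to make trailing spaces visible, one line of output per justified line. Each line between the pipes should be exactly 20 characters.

Line 1: ['forest', 'segment', 'frog'] (min_width=19, slack=1)
Line 2: ['word', 'box', 'up'] (min_width=11, slack=9)
Line 3: ['chemistry', 'early', 'who'] (min_width=19, slack=1)
Line 4: ['frog', 'so', 'program'] (min_width=15, slack=5)
Line 5: ['lightbulb', 'dog', 'house'] (min_width=19, slack=1)
Line 6: ['universe', 'why', 'box'] (min_width=16, slack=4)

Answer: |forest  segment frog|
|word      box     up|
|chemistry  early who|
|frog    so   program|
|lightbulb  dog house|
|universe why box    |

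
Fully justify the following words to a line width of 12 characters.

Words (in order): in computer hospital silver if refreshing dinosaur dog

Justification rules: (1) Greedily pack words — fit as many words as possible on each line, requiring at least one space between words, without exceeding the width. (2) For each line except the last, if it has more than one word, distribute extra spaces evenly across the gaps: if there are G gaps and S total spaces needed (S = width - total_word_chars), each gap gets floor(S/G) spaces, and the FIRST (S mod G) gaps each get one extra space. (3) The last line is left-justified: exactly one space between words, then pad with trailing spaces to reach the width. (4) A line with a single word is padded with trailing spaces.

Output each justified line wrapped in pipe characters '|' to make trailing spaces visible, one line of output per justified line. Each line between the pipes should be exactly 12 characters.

Answer: |in  computer|
|hospital    |
|silver    if|
|refreshing  |
|dinosaur dog|

Derivation:
Line 1: ['in', 'computer'] (min_width=11, slack=1)
Line 2: ['hospital'] (min_width=8, slack=4)
Line 3: ['silver', 'if'] (min_width=9, slack=3)
Line 4: ['refreshing'] (min_width=10, slack=2)
Line 5: ['dinosaur', 'dog'] (min_width=12, slack=0)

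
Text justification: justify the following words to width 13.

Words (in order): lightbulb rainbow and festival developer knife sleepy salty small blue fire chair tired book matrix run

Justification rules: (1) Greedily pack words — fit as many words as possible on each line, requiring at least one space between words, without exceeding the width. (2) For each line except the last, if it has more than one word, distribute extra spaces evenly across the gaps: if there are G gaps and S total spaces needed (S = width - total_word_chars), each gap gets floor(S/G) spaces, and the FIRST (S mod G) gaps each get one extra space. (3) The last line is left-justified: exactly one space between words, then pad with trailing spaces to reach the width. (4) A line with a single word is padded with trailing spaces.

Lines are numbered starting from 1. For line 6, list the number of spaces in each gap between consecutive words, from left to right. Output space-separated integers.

Line 1: ['lightbulb'] (min_width=9, slack=4)
Line 2: ['rainbow', 'and'] (min_width=11, slack=2)
Line 3: ['festival'] (min_width=8, slack=5)
Line 4: ['developer'] (min_width=9, slack=4)
Line 5: ['knife', 'sleepy'] (min_width=12, slack=1)
Line 6: ['salty', 'small'] (min_width=11, slack=2)
Line 7: ['blue', 'fire'] (min_width=9, slack=4)
Line 8: ['chair', 'tired'] (min_width=11, slack=2)
Line 9: ['book', 'matrix'] (min_width=11, slack=2)
Line 10: ['run'] (min_width=3, slack=10)

Answer: 3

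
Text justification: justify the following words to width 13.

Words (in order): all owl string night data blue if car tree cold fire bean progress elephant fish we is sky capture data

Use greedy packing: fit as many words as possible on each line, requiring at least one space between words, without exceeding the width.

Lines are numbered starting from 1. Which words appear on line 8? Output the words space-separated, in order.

Line 1: ['all', 'owl'] (min_width=7, slack=6)
Line 2: ['string', 'night'] (min_width=12, slack=1)
Line 3: ['data', 'blue', 'if'] (min_width=12, slack=1)
Line 4: ['car', 'tree', 'cold'] (min_width=13, slack=0)
Line 5: ['fire', 'bean'] (min_width=9, slack=4)
Line 6: ['progress'] (min_width=8, slack=5)
Line 7: ['elephant', 'fish'] (min_width=13, slack=0)
Line 8: ['we', 'is', 'sky'] (min_width=9, slack=4)
Line 9: ['capture', 'data'] (min_width=12, slack=1)

Answer: we is sky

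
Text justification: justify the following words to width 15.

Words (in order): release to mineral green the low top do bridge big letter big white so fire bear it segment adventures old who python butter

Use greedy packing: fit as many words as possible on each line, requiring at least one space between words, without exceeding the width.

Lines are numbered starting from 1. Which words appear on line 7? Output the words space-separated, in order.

Answer: bear it segment

Derivation:
Line 1: ['release', 'to'] (min_width=10, slack=5)
Line 2: ['mineral', 'green'] (min_width=13, slack=2)
Line 3: ['the', 'low', 'top', 'do'] (min_width=14, slack=1)
Line 4: ['bridge', 'big'] (min_width=10, slack=5)
Line 5: ['letter', 'big'] (min_width=10, slack=5)
Line 6: ['white', 'so', 'fire'] (min_width=13, slack=2)
Line 7: ['bear', 'it', 'segment'] (min_width=15, slack=0)
Line 8: ['adventures', 'old'] (min_width=14, slack=1)
Line 9: ['who', 'python'] (min_width=10, slack=5)
Line 10: ['butter'] (min_width=6, slack=9)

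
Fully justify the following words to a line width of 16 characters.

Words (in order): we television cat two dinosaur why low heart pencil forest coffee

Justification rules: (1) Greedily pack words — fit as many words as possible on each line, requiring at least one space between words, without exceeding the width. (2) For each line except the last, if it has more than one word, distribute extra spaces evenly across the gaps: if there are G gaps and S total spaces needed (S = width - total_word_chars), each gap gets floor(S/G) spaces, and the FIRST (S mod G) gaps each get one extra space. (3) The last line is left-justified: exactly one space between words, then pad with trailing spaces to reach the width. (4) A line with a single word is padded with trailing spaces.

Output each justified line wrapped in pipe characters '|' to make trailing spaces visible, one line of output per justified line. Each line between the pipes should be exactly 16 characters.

Answer: |we    television|
|cat two dinosaur|
|why   low  heart|
|pencil    forest|
|coffee          |

Derivation:
Line 1: ['we', 'television'] (min_width=13, slack=3)
Line 2: ['cat', 'two', 'dinosaur'] (min_width=16, slack=0)
Line 3: ['why', 'low', 'heart'] (min_width=13, slack=3)
Line 4: ['pencil', 'forest'] (min_width=13, slack=3)
Line 5: ['coffee'] (min_width=6, slack=10)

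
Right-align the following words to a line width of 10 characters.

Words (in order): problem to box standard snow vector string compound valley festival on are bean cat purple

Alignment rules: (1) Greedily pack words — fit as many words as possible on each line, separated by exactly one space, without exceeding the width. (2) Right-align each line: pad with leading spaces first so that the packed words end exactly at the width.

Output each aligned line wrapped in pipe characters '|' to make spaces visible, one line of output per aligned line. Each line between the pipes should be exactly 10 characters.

Answer: |problem to|
|       box|
|  standard|
|      snow|
|    vector|
|    string|
|  compound|
|    valley|
|  festival|
|    on are|
|  bean cat|
|    purple|

Derivation:
Line 1: ['problem', 'to'] (min_width=10, slack=0)
Line 2: ['box'] (min_width=3, slack=7)
Line 3: ['standard'] (min_width=8, slack=2)
Line 4: ['snow'] (min_width=4, slack=6)
Line 5: ['vector'] (min_width=6, slack=4)
Line 6: ['string'] (min_width=6, slack=4)
Line 7: ['compound'] (min_width=8, slack=2)
Line 8: ['valley'] (min_width=6, slack=4)
Line 9: ['festival'] (min_width=8, slack=2)
Line 10: ['on', 'are'] (min_width=6, slack=4)
Line 11: ['bean', 'cat'] (min_width=8, slack=2)
Line 12: ['purple'] (min_width=6, slack=4)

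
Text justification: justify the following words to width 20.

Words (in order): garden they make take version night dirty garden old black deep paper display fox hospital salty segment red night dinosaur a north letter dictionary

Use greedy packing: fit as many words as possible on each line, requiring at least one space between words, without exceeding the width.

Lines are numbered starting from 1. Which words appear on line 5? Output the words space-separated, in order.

Line 1: ['garden', 'they', 'make'] (min_width=16, slack=4)
Line 2: ['take', 'version', 'night'] (min_width=18, slack=2)
Line 3: ['dirty', 'garden', 'old'] (min_width=16, slack=4)
Line 4: ['black', 'deep', 'paper'] (min_width=16, slack=4)
Line 5: ['display', 'fox', 'hospital'] (min_width=20, slack=0)
Line 6: ['salty', 'segment', 'red'] (min_width=17, slack=3)
Line 7: ['night', 'dinosaur', 'a'] (min_width=16, slack=4)
Line 8: ['north', 'letter'] (min_width=12, slack=8)
Line 9: ['dictionary'] (min_width=10, slack=10)

Answer: display fox hospital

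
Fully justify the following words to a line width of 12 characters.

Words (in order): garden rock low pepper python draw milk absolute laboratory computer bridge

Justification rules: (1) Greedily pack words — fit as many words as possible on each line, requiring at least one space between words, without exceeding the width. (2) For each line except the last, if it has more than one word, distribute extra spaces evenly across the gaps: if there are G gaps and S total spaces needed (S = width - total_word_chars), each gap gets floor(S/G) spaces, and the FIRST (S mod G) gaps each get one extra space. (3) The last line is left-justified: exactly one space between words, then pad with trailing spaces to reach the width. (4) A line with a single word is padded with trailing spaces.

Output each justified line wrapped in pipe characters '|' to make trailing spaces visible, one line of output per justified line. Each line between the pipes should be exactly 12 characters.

Line 1: ['garden', 'rock'] (min_width=11, slack=1)
Line 2: ['low', 'pepper'] (min_width=10, slack=2)
Line 3: ['python', 'draw'] (min_width=11, slack=1)
Line 4: ['milk'] (min_width=4, slack=8)
Line 5: ['absolute'] (min_width=8, slack=4)
Line 6: ['laboratory'] (min_width=10, slack=2)
Line 7: ['computer'] (min_width=8, slack=4)
Line 8: ['bridge'] (min_width=6, slack=6)

Answer: |garden  rock|
|low   pepper|
|python  draw|
|milk        |
|absolute    |
|laboratory  |
|computer    |
|bridge      |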